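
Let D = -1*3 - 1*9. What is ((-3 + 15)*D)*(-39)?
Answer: 5616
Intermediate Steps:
D = -12 (D = -3 - 9 = -12)
((-3 + 15)*D)*(-39) = ((-3 + 15)*(-12))*(-39) = (12*(-12))*(-39) = -144*(-39) = 5616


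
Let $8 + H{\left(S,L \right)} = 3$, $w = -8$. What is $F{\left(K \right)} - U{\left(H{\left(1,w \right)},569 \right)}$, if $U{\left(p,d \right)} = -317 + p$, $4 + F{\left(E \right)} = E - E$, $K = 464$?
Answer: $318$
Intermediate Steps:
$H{\left(S,L \right)} = -5$ ($H{\left(S,L \right)} = -8 + 3 = -5$)
$F{\left(E \right)} = -4$ ($F{\left(E \right)} = -4 + \left(E - E\right) = -4 + 0 = -4$)
$F{\left(K \right)} - U{\left(H{\left(1,w \right)},569 \right)} = -4 - \left(-317 - 5\right) = -4 - -322 = -4 + 322 = 318$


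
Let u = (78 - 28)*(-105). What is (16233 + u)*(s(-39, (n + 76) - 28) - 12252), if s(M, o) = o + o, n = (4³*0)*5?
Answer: -133509348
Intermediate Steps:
n = 0 (n = (64*0)*5 = 0*5 = 0)
s(M, o) = 2*o
u = -5250 (u = 50*(-105) = -5250)
(16233 + u)*(s(-39, (n + 76) - 28) - 12252) = (16233 - 5250)*(2*((0 + 76) - 28) - 12252) = 10983*(2*(76 - 28) - 12252) = 10983*(2*48 - 12252) = 10983*(96 - 12252) = 10983*(-12156) = -133509348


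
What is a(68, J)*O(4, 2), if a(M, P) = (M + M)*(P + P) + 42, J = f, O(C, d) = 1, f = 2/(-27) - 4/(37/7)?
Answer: -183802/999 ≈ -183.99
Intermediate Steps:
f = -830/999 (f = 2*(-1/27) - 4/(37*(⅐)) = -2/27 - 4/37/7 = -2/27 - 4*7/37 = -2/27 - 28/37 = -830/999 ≈ -0.83083)
J = -830/999 ≈ -0.83083
a(M, P) = 42 + 4*M*P (a(M, P) = (2*M)*(2*P) + 42 = 4*M*P + 42 = 42 + 4*M*P)
a(68, J)*O(4, 2) = (42 + 4*68*(-830/999))*1 = (42 - 225760/999)*1 = -183802/999*1 = -183802/999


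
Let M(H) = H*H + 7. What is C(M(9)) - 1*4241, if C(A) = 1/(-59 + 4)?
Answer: -233256/55 ≈ -4241.0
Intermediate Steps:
M(H) = 7 + H² (M(H) = H² + 7 = 7 + H²)
C(A) = -1/55 (C(A) = 1/(-55) = -1/55)
C(M(9)) - 1*4241 = -1/55 - 1*4241 = -1/55 - 4241 = -233256/55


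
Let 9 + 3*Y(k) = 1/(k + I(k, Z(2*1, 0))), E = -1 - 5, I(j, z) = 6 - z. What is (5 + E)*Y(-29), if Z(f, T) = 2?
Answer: 226/75 ≈ 3.0133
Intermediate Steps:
E = -6
Y(k) = -3 + 1/(3*(4 + k)) (Y(k) = -3 + 1/(3*(k + (6 - 1*2))) = -3 + 1/(3*(k + (6 - 2))) = -3 + 1/(3*(k + 4)) = -3 + 1/(3*(4 + k)))
(5 + E)*Y(-29) = (5 - 6)*((-35 - 9*(-29))/(3*(4 - 29))) = -(-35 + 261)/(3*(-25)) = -(-1)*226/(3*25) = -1*(-226/75) = 226/75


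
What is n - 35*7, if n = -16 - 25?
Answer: -286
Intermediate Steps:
n = -41
n - 35*7 = -41 - 35*7 = -41 - 245 = -286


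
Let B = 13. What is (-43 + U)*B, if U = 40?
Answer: -39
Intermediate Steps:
(-43 + U)*B = (-43 + 40)*13 = -3*13 = -39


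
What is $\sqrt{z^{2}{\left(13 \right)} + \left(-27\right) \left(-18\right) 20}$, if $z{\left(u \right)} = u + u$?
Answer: $2 \sqrt{2599} \approx 101.96$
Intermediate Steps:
$z{\left(u \right)} = 2 u$
$\sqrt{z^{2}{\left(13 \right)} + \left(-27\right) \left(-18\right) 20} = \sqrt{\left(2 \cdot 13\right)^{2} + \left(-27\right) \left(-18\right) 20} = \sqrt{26^{2} + 486 \cdot 20} = \sqrt{676 + 9720} = \sqrt{10396} = 2 \sqrt{2599}$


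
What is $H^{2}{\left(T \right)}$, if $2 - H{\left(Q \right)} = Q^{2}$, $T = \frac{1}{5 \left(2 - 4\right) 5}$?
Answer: $\frac{24990001}{6250000} \approx 3.9984$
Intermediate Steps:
$T = - \frac{1}{50}$ ($T = \frac{1}{5 \left(-2\right) 5} = \frac{1}{\left(-10\right) 5} = \frac{1}{-50} = - \frac{1}{50} \approx -0.02$)
$H{\left(Q \right)} = 2 - Q^{2}$
$H^{2}{\left(T \right)} = \left(2 - \left(- \frac{1}{50}\right)^{2}\right)^{2} = \left(2 - \frac{1}{2500}\right)^{2} = \left(\frac{4999}{2500}\right)^{2} = \frac{24990001}{6250000}$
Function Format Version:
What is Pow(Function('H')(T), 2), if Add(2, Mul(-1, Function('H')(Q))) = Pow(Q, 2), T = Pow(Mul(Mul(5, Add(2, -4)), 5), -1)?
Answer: Rational(24990001, 6250000) ≈ 3.9984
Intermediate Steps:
T = Rational(-1, 50) (T = Pow(Mul(Mul(5, -2), 5), -1) = Pow(Mul(-10, 5), -1) = Pow(-50, -1) = Rational(-1, 50) ≈ -0.020000)
Function('H')(Q) = Add(2, Mul(-1, Pow(Q, 2)))
Pow(Function('H')(T), 2) = Pow(Add(2, Mul(-1, Pow(Rational(-1, 50), 2))), 2) = Pow(Add(2, Mul(-1, Rational(1, 2500))), 2) = Pow(Add(2, Rational(-1, 2500)), 2) = Pow(Rational(4999, 2500), 2) = Rational(24990001, 6250000)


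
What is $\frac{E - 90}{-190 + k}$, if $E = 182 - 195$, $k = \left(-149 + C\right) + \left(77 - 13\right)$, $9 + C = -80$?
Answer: $\frac{103}{364} \approx 0.28297$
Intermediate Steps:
$C = -89$ ($C = -9 - 80 = -89$)
$k = -174$ ($k = \left(-149 - 89\right) + \left(77 - 13\right) = -238 + 64 = -174$)
$E = -13$ ($E = 182 - 195 = -13$)
$\frac{E - 90}{-190 + k} = \frac{-13 - 90}{-190 - 174} = - \frac{103}{-364} = \left(-103\right) \left(- \frac{1}{364}\right) = \frac{103}{364}$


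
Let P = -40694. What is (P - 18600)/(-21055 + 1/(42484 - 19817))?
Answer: 672008549/238626842 ≈ 2.8161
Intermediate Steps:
(P - 18600)/(-21055 + 1/(42484 - 19817)) = (-40694 - 18600)/(-21055 + 1/(42484 - 19817)) = -59294/(-21055 + 1/22667) = -59294/(-477253684/22667) = -59294*(-22667/477253684) = 672008549/238626842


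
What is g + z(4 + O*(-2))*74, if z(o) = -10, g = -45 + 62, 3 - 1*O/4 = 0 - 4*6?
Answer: -723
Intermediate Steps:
O = 108 (O = 12 - 4*(0 - 4*6) = 12 - 4*(0 - 24) = 12 - 4*(-24) = 12 + 96 = 108)
g = 17
g + z(4 + O*(-2))*74 = 17 - 10*74 = 17 - 740 = -723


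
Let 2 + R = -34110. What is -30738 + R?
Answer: -64850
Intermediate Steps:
R = -34112 (R = -2 - 34110 = -34112)
-30738 + R = -30738 - 34112 = -64850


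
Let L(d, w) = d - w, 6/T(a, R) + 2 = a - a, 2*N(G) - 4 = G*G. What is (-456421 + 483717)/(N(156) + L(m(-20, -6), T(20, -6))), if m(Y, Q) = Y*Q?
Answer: 27296/12293 ≈ 2.2205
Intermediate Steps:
N(G) = 2 + G²/2 (N(G) = 2 + (G*G)/2 = 2 + G²/2)
m(Y, Q) = Q*Y
T(a, R) = -3 (T(a, R) = 6/(-2 + (a - a)) = 6/(-2 + 0) = 6/(-2) = 6*(-½) = -3)
(-456421 + 483717)/(N(156) + L(m(-20, -6), T(20, -6))) = (-456421 + 483717)/((2 + (½)*156²) + (-6*(-20) - 1*(-3))) = 27296/((2 + (½)*24336) + (120 + 3)) = 27296/((2 + 12168) + 123) = 27296/(12170 + 123) = 27296/12293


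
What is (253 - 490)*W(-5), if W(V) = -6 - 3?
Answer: 2133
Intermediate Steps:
W(V) = -9
(253 - 490)*W(-5) = (253 - 490)*(-9) = -237*(-9) = 2133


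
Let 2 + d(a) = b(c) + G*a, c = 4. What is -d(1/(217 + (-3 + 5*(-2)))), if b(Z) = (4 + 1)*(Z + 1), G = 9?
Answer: -1567/68 ≈ -23.044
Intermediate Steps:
b(Z) = 5 + 5*Z (b(Z) = 5*(1 + Z) = 5 + 5*Z)
d(a) = 23 + 9*a (d(a) = -2 + ((5 + 5*4) + 9*a) = -2 + ((5 + 20) + 9*a) = -2 + (25 + 9*a) = 23 + 9*a)
-d(1/(217 + (-3 + 5*(-2)))) = -(23 + 9/(217 + (-3 + 5*(-2)))) = -(23 + 9/(217 + (-3 - 10))) = -(23 + 9/(217 - 13)) = -(23 + 9/204) = -(23 + 9*(1/204)) = -(23 + 3/68) = -1*1567/68 = -1567/68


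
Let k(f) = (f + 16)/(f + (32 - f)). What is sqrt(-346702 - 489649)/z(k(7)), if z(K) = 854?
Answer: I*sqrt(836351)/854 ≈ 1.0709*I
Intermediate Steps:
k(f) = 1/2 + f/32 (k(f) = (16 + f)/32 = (16 + f)*(1/32) = 1/2 + f/32)
sqrt(-346702 - 489649)/z(k(7)) = sqrt(-346702 - 489649)/854 = sqrt(-836351)*(1/854) = (I*sqrt(836351))*(1/854) = I*sqrt(836351)/854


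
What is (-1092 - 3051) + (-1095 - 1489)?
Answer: -6727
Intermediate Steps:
(-1092 - 3051) + (-1095 - 1489) = -4143 - 2584 = -6727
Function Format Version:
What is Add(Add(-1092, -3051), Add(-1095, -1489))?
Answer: -6727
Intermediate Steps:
Add(Add(-1092, -3051), Add(-1095, -1489)) = Add(-4143, -2584) = -6727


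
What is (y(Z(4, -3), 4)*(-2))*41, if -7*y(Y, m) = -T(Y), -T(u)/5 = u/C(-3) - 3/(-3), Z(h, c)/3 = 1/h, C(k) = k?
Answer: 615/14 ≈ 43.929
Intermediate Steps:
Z(h, c) = 3/h (Z(h, c) = 3*(1/h) = 3/h)
T(u) = -5 + 5*u/3 (T(u) = -5*(u/(-3) - 3/(-3)) = -5*(u*(-1/3) - 3*(-1/3)) = -5*(-u/3 + 1) = -5*(1 - u/3) = -5 + 5*u/3)
y(Y, m) = -5/7 + 5*Y/21 (y(Y, m) = -(-1)*(-5 + 5*Y/3)/7 = -(5 - 5*Y/3)/7 = -5/7 + 5*Y/21)
(y(Z(4, -3), 4)*(-2))*41 = ((-5/7 + 5*(3/4)/21)*(-2))*41 = ((-5/7 + 5*(3*(1/4))/21)*(-2))*41 = ((-5/7 + (5/21)*(3/4))*(-2))*41 = ((-5/7 + 5/28)*(-2))*41 = -15/28*(-2)*41 = (15/14)*41 = 615/14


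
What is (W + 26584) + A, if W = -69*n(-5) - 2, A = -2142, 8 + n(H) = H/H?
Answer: 24923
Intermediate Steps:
n(H) = -7 (n(H) = -8 + H/H = -8 + 1 = -7)
W = 481 (W = -69*(-7) - 2 = 483 - 2 = 481)
(W + 26584) + A = (481 + 26584) - 2142 = 27065 - 2142 = 24923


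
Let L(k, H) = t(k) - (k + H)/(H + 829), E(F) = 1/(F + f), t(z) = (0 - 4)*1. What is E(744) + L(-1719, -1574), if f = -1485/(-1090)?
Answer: -1019131087/121054305 ≈ -8.4188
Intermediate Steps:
f = 297/218 (f = -1485*(-1/1090) = 297/218 ≈ 1.3624)
t(z) = -4 (t(z) = -4*1 = -4)
E(F) = 1/(297/218 + F) (E(F) = 1/(F + 297/218) = 1/(297/218 + F))
L(k, H) = -4 - (H + k)/(829 + H) (L(k, H) = -4 - (k + H)/(H + 829) = -4 - (H + k)/(829 + H))
E(744) + L(-1719, -1574) = 218/(297 + 218*744) + (-3316 - 1*(-1719) - 5*(-1574))/(829 - 1574) = 218/(297 + 162192) + (-3316 + 1719 + 7870)/(-745) = 218/162489 - 1/745*6273 = 218*(1/162489) - 6273/745 = 218/162489 - 6273/745 = -1019131087/121054305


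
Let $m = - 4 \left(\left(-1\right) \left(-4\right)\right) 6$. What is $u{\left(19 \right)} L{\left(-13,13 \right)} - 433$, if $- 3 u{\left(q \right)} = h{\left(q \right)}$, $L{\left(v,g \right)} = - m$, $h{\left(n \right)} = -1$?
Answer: $-401$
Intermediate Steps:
$m = -96$ ($m = \left(-4\right) 4 \cdot 6 = \left(-16\right) 6 = -96$)
$L{\left(v,g \right)} = 96$ ($L{\left(v,g \right)} = \left(-1\right) \left(-96\right) = 96$)
$u{\left(q \right)} = \frac{1}{3}$ ($u{\left(q \right)} = \left(- \frac{1}{3}\right) \left(-1\right) = \frac{1}{3}$)
$u{\left(19 \right)} L{\left(-13,13 \right)} - 433 = \frac{1}{3} \cdot 96 - 433 = 32 - 433 = -401$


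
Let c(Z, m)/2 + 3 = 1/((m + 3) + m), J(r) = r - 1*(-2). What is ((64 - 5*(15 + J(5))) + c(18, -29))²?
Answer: 8191044/3025 ≈ 2707.8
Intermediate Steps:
J(r) = 2 + r (J(r) = r + 2 = 2 + r)
c(Z, m) = -6 + 2/(3 + 2*m) (c(Z, m) = -6 + 2/((m + 3) + m) = -6 + 2/((3 + m) + m) = -6 + 2/(3 + 2*m))
((64 - 5*(15 + J(5))) + c(18, -29))² = ((64 - 5*(15 + (2 + 5))) + 4*(-4 - 3*(-29))/(3 + 2*(-29)))² = ((64 - 5*(15 + 7)) + 4*(-4 + 87)/(3 - 58))² = ((64 - 5*22) + 4*83/(-55))² = ((64 - 1*110) + 4*(-1/55)*83)² = ((64 - 110) - 332/55)² = (-46 - 332/55)² = (-2862/55)² = 8191044/3025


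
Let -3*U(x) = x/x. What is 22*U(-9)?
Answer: -22/3 ≈ -7.3333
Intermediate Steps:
U(x) = -⅓ (U(x) = -x/(3*x) = -⅓*1 = -⅓)
22*U(-9) = 22*(-⅓) = -22/3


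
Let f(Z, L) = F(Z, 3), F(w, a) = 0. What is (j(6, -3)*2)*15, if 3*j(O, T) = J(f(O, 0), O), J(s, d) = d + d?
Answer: 120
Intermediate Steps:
f(Z, L) = 0
J(s, d) = 2*d
j(O, T) = 2*O/3 (j(O, T) = (2*O)/3 = 2*O/3)
(j(6, -3)*2)*15 = (((⅔)*6)*2)*15 = (4*2)*15 = 8*15 = 120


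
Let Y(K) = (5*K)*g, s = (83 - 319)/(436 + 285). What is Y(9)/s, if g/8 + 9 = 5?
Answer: 259560/59 ≈ 4399.3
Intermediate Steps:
g = -32 (g = -72 + 8*5 = -72 + 40 = -32)
s = -236/721 ≈ -0.32732
Y(K) = -160*K (Y(K) = (5*K)*(-32) = -160*K)
Y(9)/s = (-160*9)/(-236/721) = -1440*(-721/236) = 259560/59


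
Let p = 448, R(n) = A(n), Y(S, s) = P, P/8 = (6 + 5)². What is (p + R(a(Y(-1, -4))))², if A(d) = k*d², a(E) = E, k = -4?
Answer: 14044865531904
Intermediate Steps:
P = 968 (P = 8*(6 + 5)² = 8*11² = 8*121 = 968)
Y(S, s) = 968
A(d) = -4*d²
R(n) = -4*n²
(p + R(a(Y(-1, -4))))² = (448 - 4*968²)² = (448 - 4*937024)² = (448 - 3748096)² = (-3747648)² = 14044865531904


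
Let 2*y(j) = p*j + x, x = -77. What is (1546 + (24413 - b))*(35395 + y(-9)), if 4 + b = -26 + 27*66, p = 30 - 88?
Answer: 1724385645/2 ≈ 8.6219e+8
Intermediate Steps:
p = -58
y(j) = -77/2 - 29*j (y(j) = (-58*j - 77)/2 = (-77 - 58*j)/2 = -77/2 - 29*j)
b = 1752 (b = -4 + (-26 + 27*66) = -4 + (-26 + 1782) = -4 + 1756 = 1752)
(1546 + (24413 - b))*(35395 + y(-9)) = (1546 + (24413 - 1*1752))*(35395 + (-77/2 - 29*(-9))) = (1546 + (24413 - 1752))*(35395 + (-77/2 + 261)) = (1546 + 22661)*(35395 + 445/2) = 24207*(71235/2) = 1724385645/2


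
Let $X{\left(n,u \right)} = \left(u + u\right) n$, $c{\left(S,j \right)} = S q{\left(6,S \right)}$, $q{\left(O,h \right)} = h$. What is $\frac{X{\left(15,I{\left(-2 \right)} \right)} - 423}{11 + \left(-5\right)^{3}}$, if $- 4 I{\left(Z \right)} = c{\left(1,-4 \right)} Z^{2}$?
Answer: $\frac{151}{38} \approx 3.9737$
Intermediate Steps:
$c{\left(S,j \right)} = S^{2}$ ($c{\left(S,j \right)} = S S = S^{2}$)
$I{\left(Z \right)} = - \frac{Z^{2}}{4}$ ($I{\left(Z \right)} = - \frac{1^{2} Z^{2}}{4} = - \frac{1 Z^{2}}{4} = - \frac{Z^{2}}{4}$)
$X{\left(n,u \right)} = 2 n u$ ($X{\left(n,u \right)} = 2 u n = 2 n u$)
$\frac{X{\left(15,I{\left(-2 \right)} \right)} - 423}{11 + \left(-5\right)^{3}} = \frac{2 \cdot 15 \left(- \frac{\left(-2\right)^{2}}{4}\right) - 423}{11 + \left(-5\right)^{3}} = \frac{2 \cdot 15 \left(\left(- \frac{1}{4}\right) 4\right) - 423}{11 - 125} = \frac{2 \cdot 15 \left(-1\right) - 423}{-114} = \left(-30 - 423\right) \left(- \frac{1}{114}\right) = \left(-453\right) \left(- \frac{1}{114}\right) = \frac{151}{38}$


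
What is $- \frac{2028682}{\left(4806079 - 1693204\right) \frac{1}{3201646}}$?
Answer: $- \frac{6495121610572}{3112875} \approx -2.0865 \cdot 10^{6}$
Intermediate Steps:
$- \frac{2028682}{\left(4806079 - 1693204\right) \frac{1}{3201646}} = - \frac{2028682}{3112875 \cdot \frac{1}{3201646}} = - \frac{2028682}{\frac{3112875}{3201646}} = \left(-2028682\right) \frac{3201646}{3112875} = - \frac{6495121610572}{3112875}$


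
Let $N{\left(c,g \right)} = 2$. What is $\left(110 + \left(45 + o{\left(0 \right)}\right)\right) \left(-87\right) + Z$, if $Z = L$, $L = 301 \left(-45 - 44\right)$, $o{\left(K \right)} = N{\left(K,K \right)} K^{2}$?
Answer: $-40274$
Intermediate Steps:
$o{\left(K \right)} = 2 K^{2}$
$L = -26789$ ($L = 301 \left(-45 - 44\right) = 301 \left(-89\right) = -26789$)
$Z = -26789$
$\left(110 + \left(45 + o{\left(0 \right)}\right)\right) \left(-87\right) + Z = \left(110 + \left(45 + 2 \cdot 0^{2}\right)\right) \left(-87\right) - 26789 = \left(110 + \left(45 + 2 \cdot 0\right)\right) \left(-87\right) - 26789 = \left(110 + \left(45 + 0\right)\right) \left(-87\right) - 26789 = \left(110 + 45\right) \left(-87\right) - 26789 = 155 \left(-87\right) - 26789 = -13485 - 26789 = -40274$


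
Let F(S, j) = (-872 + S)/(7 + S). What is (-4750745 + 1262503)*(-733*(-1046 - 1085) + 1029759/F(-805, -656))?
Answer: -4001316182481742/559 ≈ -7.1580e+12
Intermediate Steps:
F(S, j) = (-872 + S)/(7 + S)
(-4750745 + 1262503)*(-733*(-1046 - 1085) + 1029759/F(-805, -656)) = (-4750745 + 1262503)*(-733*(-1046 - 1085) + 1029759/(((-872 - 805)/(7 - 805)))) = -3488242*(-733*(-2131) + 1029759/((-1677/(-798)))) = -3488242*(1562023 + 1029759/((-1/798*(-1677)))) = -3488242*(1562023 + 1029759/(559/266)) = -3488242*(1562023 + 1029759*(266/559)) = -3488242*(1562023 + 273915894/559) = -3488242*1147086751/559 = -4001316182481742/559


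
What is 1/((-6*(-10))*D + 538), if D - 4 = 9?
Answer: 1/1318 ≈ 0.00075873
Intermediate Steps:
D = 13 (D = 4 + 9 = 13)
1/((-6*(-10))*D + 538) = 1/(-6*(-10)*13 + 538) = 1/(60*13 + 538) = 1/(780 + 538) = 1/1318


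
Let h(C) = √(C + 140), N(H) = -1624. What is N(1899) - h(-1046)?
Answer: -1624 - I*√906 ≈ -1624.0 - 30.1*I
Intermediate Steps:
h(C) = √(140 + C)
N(1899) - h(-1046) = -1624 - √(140 - 1046) = -1624 - √(-906) = -1624 - I*√906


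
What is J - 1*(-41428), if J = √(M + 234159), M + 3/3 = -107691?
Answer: 41428 + √126467 ≈ 41784.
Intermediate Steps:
M = -107692 (M = -1 - 107691 = -107692)
J = √126467 (J = √(-107692 + 234159) = √126467 ≈ 355.62)
J - 1*(-41428) = √126467 - 1*(-41428) = √126467 + 41428 = 41428 + √126467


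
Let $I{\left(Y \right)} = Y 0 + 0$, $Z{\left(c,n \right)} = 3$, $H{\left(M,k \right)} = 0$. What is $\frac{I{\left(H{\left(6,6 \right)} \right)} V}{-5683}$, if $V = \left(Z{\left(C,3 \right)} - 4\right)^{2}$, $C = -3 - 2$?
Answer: $0$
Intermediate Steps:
$C = -5$
$I{\left(Y \right)} = 0$ ($I{\left(Y \right)} = 0 + 0 = 0$)
$V = 1$ ($V = \left(3 - 4\right)^{2} = \left(-1\right)^{2} = 1$)
$\frac{I{\left(H{\left(6,6 \right)} \right)} V}{-5683} = \frac{0 \cdot 1}{-5683} = 0 \left(- \frac{1}{5683}\right) = 0$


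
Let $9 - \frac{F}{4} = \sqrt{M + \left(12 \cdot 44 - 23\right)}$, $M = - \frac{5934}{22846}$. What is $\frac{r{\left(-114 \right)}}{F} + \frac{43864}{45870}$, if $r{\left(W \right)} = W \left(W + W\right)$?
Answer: $- \frac{276642462938}{2018440545} - \frac{25992 \sqrt{4116312319}}{4840385} \approx -481.58$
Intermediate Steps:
$M = - \frac{2967}{11423}$ ($M = \left(-5934\right) \frac{1}{22846} = - \frac{2967}{11423} \approx -0.25974$)
$F = 36 - \frac{16 \sqrt{4116312319}}{11423}$ ($F = 36 - 4 \sqrt{- \frac{2967}{11423} + \left(12 \cdot 44 - 23\right)} = 36 - 4 \sqrt{- \frac{2967}{11423} + \left(528 - 23\right)} = 36 - 4 \sqrt{- \frac{2967}{11423} + 505} = 36 - 4 \sqrt{\frac{5765648}{11423}} = 36 - 4 \frac{4 \sqrt{4116312319}}{11423} = 36 - \frac{16 \sqrt{4116312319}}{11423} \approx -53.866$)
$r{\left(W \right)} = 2 W^{2}$ ($r{\left(W \right)} = W 2 W = 2 W^{2}$)
$\frac{r{\left(-114 \right)}}{F} + \frac{43864}{45870} = \frac{2 \left(-114\right)^{2}}{36 - \frac{16 \sqrt{4116312319}}{11423}} + \frac{43864}{45870} = \frac{2 \cdot 12996}{36 - \frac{16 \sqrt{4116312319}}{11423}} + 43864 \cdot \frac{1}{45870} = \frac{25992}{36 - \frac{16 \sqrt{4116312319}}{11423}} + \frac{21932}{22935} = \frac{21932}{22935} + \frac{25992}{36 - \frac{16 \sqrt{4116312319}}{11423}}$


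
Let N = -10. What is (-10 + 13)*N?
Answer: -30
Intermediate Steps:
(-10 + 13)*N = (-10 + 13)*(-10) = 3*(-10) = -30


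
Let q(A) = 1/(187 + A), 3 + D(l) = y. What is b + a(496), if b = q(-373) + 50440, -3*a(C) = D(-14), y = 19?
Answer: 3126949/62 ≈ 50435.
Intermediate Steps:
D(l) = 16 (D(l) = -3 + 19 = 16)
a(C) = -16/3 (a(C) = -⅓*16 = -16/3)
b = 9381839/186 (b = 1/(187 - 373) + 50440 = 1/(-186) + 50440 = -1/186 + 50440 = 9381839/186 ≈ 50440.)
b + a(496) = 9381839/186 - 16/3 = 3126949/62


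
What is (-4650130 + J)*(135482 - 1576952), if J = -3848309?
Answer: 12250244865330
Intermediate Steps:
(-4650130 + J)*(135482 - 1576952) = (-4650130 - 3848309)*(135482 - 1576952) = -8498439*(-1441470) = 12250244865330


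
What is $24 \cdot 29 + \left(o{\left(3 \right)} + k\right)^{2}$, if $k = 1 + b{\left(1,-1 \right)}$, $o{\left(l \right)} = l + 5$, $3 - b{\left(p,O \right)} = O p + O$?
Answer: $892$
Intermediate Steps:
$b{\left(p,O \right)} = 3 - O - O p$ ($b{\left(p,O \right)} = 3 - \left(O p + O\right) = 3 - \left(O + O p\right) = 3 - O - O p$)
$o{\left(l \right)} = 5 + l$
$k = 6$ ($k = 1 - \left(-4 - 1\right) = 1 + \left(3 + 1 + 1\right) = 1 + 5 = 6$)
$24 \cdot 29 + \left(o{\left(3 \right)} + k\right)^{2} = 24 \cdot 29 + \left(\left(5 + 3\right) + 6\right)^{2} = 696 + \left(8 + 6\right)^{2} = 696 + 14^{2} = 696 + 196 = 892$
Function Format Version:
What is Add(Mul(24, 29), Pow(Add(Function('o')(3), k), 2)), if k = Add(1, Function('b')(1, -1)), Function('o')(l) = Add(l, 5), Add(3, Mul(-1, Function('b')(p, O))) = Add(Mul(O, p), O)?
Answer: 892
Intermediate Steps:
Function('b')(p, O) = Add(3, Mul(-1, O), Mul(-1, O, p)) (Function('b')(p, O) = Add(3, Mul(-1, Add(Mul(O, p), O))) = Add(3, Mul(-1, Add(O, Mul(O, p)))) = Add(3, Add(Mul(-1, O), Mul(-1, O, p))) = Add(3, Mul(-1, O), Mul(-1, O, p)))
Function('o')(l) = Add(5, l)
k = 6 (k = Add(1, Add(3, Mul(-1, -1), Mul(-1, -1, 1))) = Add(1, Add(3, 1, 1)) = Add(1, 5) = 6)
Add(Mul(24, 29), Pow(Add(Function('o')(3), k), 2)) = Add(Mul(24, 29), Pow(Add(Add(5, 3), 6), 2)) = Add(696, Pow(Add(8, 6), 2)) = Add(696, Pow(14, 2)) = Add(696, 196) = 892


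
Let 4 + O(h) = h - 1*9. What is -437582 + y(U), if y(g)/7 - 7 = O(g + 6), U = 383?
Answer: -434901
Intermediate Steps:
O(h) = -13 + h (O(h) = -4 + (h - 1*9) = -4 + (h - 9) = -4 + (-9 + h) = -13 + h)
y(g) = 7*g (y(g) = 49 + 7*(-13 + (g + 6)) = 49 + 7*(-13 + (6 + g)) = 49 + 7*(-7 + g) = 49 + (-49 + 7*g) = 7*g)
-437582 + y(U) = -437582 + 7*383 = -437582 + 2681 = -434901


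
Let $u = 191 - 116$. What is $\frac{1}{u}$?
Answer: $\frac{1}{75} \approx 0.013333$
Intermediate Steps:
$u = 75$
$\frac{1}{u} = \frac{1}{75}$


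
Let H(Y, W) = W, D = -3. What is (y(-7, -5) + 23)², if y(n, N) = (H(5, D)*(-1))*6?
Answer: 1681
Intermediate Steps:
y(n, N) = 18 (y(n, N) = -3*(-1)*6 = 3*6 = 18)
(y(-7, -5) + 23)² = (18 + 23)² = 41² = 1681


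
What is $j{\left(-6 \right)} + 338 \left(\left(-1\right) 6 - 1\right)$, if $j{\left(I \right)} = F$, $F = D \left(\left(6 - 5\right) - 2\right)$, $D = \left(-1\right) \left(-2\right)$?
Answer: $-2368$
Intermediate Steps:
$D = 2$
$F = -2$ ($F = 2 \left(\left(6 - 5\right) - 2\right) = 2 \left(1 - 2\right) = 2 \left(-1\right) = -2$)
$j{\left(I \right)} = -2$
$j{\left(-6 \right)} + 338 \left(\left(-1\right) 6 - 1\right) = -2 + 338 \left(\left(-1\right) 6 - 1\right) = -2 + 338 \left(-6 - 1\right) = -2 + 338 \left(-7\right) = -2 - 2366 = -2368$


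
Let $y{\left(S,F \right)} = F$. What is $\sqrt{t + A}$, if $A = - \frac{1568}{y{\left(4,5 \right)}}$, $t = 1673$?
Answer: $\frac{\sqrt{33985}}{5} \approx 36.87$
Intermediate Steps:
$A = - \frac{1568}{5} \approx -313.6$
$\sqrt{t + A} = \sqrt{1673 - \frac{1568}{5}} = \sqrt{\frac{6797}{5}} = \frac{\sqrt{33985}}{5}$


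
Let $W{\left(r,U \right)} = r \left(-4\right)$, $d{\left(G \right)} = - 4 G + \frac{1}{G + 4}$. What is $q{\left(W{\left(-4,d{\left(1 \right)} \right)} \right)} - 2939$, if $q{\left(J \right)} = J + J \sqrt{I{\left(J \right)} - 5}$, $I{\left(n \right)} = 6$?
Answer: $-2907$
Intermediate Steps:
$d{\left(G \right)} = \frac{1}{4 + G} - 4 G$ ($d{\left(G \right)} = - 4 G + \frac{1}{4 + G} = \frac{1}{4 + G} - 4 G$)
$W{\left(r,U \right)} = - 4 r$
$q{\left(J \right)} = 2 J$ ($q{\left(J \right)} = J + J \sqrt{6 - 5} = J + J \sqrt{1} = J + J 1 = J + J = 2 J$)
$q{\left(W{\left(-4,d{\left(1 \right)} \right)} \right)} - 2939 = 2 \left(\left(-4\right) \left(-4\right)\right) - 2939 = 2 \cdot 16 - 2939 = 32 - 2939 = -2907$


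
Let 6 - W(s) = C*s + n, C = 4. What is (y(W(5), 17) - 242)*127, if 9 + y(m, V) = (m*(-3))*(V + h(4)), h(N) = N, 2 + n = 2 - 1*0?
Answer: 80137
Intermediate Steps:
n = 0 (n = -2 + (2 - 1*0) = -2 + (2 + 0) = -2 + 2 = 0)
W(s) = 6 - 4*s (W(s) = 6 - (4*s + 0) = 6 - 4*s)
y(m, V) = -9 - 3*m*(4 + V) (y(m, V) = -9 + (m*(-3))*(V + 4) = -9 + (-3*m)*(4 + V) = -9 - 3*m*(4 + V))
(y(W(5), 17) - 242)*127 = ((-9 - 12*(6 - 4*5) - 3*17*(6 - 4*5)) - 242)*127 = ((-9 - 12*(6 - 20) - 3*17*(6 - 20)) - 242)*127 = ((-9 - 12*(-14) - 3*17*(-14)) - 242)*127 = ((-9 + 168 + 714) - 242)*127 = (873 - 242)*127 = 631*127 = 80137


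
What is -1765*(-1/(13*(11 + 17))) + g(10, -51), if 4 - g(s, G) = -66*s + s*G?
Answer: 429101/364 ≈ 1178.8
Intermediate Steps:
g(s, G) = 4 + 66*s - G*s (g(s, G) = 4 - (-66*s + s*G) = 4 - (-66*s + G*s) = 4 + (66*s - G*s) = 4 + 66*s - G*s)
-1765*(-1/(13*(11 + 17))) + g(10, -51) = -1765*(-1/(13*(11 + 17))) + (4 + 66*10 - 1*(-51)*10) = -1765/((-13*28)) + (4 + 660 + 510) = -1765/(-364) + 1174 = -1765*(-1/364) + 1174 = 1765/364 + 1174 = 429101/364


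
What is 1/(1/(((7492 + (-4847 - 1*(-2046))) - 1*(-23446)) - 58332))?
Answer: -30195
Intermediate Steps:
1/(1/(((7492 + (-4847 - 1*(-2046))) - 1*(-23446)) - 58332)) = 1/(1/(((7492 + (-4847 + 2046)) + 23446) - 58332)) = 1/(1/(((7492 - 2801) + 23446) - 58332)) = 1/(1/((4691 + 23446) - 58332)) = 1/(1/(28137 - 58332)) = 1/(1/(-30195)) = 1/(-1/30195) = -30195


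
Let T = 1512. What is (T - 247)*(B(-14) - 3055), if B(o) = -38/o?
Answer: -27027990/7 ≈ -3.8611e+6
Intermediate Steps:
(T - 247)*(B(-14) - 3055) = (1512 - 247)*(-38/(-14) - 3055) = 1265*(-38*(-1/14) - 3055) = 1265*(19/7 - 3055) = 1265*(-21366/7) = -27027990/7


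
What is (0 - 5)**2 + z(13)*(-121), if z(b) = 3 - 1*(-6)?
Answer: -1064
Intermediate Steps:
z(b) = 9 (z(b) = 3 + 6 = 9)
(0 - 5)**2 + z(13)*(-121) = (0 - 5)**2 + 9*(-121) = (-5)**2 - 1089 = 25 - 1089 = -1064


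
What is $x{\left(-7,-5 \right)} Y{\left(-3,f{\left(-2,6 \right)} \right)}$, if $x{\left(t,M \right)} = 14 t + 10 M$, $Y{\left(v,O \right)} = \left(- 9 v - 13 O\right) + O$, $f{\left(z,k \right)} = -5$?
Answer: $-12876$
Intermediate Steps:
$Y{\left(v,O \right)} = - 12 O - 9 v$ ($Y{\left(v,O \right)} = \left(- 13 O - 9 v\right) + O = - 12 O - 9 v$)
$x{\left(t,M \right)} = 10 M + 14 t$
$x{\left(-7,-5 \right)} Y{\left(-3,f{\left(-2,6 \right)} \right)} = \left(10 \left(-5\right) + 14 \left(-7\right)\right) \left(\left(-12\right) \left(-5\right) - -27\right) = \left(-50 - 98\right) \left(60 + 27\right) = \left(-148\right) 87 = -12876$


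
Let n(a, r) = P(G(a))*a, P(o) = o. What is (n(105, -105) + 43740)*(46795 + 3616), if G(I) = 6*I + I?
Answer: 6095446065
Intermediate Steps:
G(I) = 7*I
n(a, r) = 7*a² (n(a, r) = (7*a)*a = 7*a²)
(n(105, -105) + 43740)*(46795 + 3616) = (7*105² + 43740)*(46795 + 3616) = (7*11025 + 43740)*50411 = (77175 + 43740)*50411 = 120915*50411 = 6095446065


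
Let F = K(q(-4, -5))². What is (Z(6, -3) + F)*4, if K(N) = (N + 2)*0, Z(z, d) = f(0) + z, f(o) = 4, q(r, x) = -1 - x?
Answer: 40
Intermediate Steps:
Z(z, d) = 4 + z
K(N) = 0 (K(N) = (2 + N)*0 = 0)
F = 0 (F = 0² = 0)
(Z(6, -3) + F)*4 = ((4 + 6) + 0)*4 = (10 + 0)*4 = 10*4 = 40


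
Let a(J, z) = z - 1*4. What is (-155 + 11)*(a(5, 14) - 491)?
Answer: 69264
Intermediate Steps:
a(J, z) = -4 + z (a(J, z) = z - 4 = -4 + z)
(-155 + 11)*(a(5, 14) - 491) = (-155 + 11)*((-4 + 14) - 491) = -144*(10 - 491) = -144*(-481) = 69264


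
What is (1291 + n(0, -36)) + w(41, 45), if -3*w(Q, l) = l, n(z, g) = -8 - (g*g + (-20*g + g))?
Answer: -712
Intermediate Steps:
n(z, g) = -8 - g² + 19*g (n(z, g) = -8 - (g² - 19*g) = -8 + (-g² + 19*g) = -8 - g² + 19*g)
w(Q, l) = -l/3
(1291 + n(0, -36)) + w(41, 45) = (1291 + (-8 - 1*(-36)² + 19*(-36))) - ⅓*45 = (1291 + (-8 - 1*1296 - 684)) - 15 = (1291 + (-8 - 1296 - 684)) - 15 = (1291 - 1988) - 15 = -697 - 15 = -712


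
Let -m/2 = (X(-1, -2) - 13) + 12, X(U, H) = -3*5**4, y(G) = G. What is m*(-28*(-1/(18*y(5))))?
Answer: 52528/45 ≈ 1167.3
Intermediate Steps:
X(U, H) = -1875 (X(U, H) = -3*625 = -1875)
m = 3752 (m = -2*((-1875 - 13) + 12) = -2*(-1888 + 12) = -2*(-1876) = 3752)
m*(-28*(-1/(18*y(5)))) = 3752*(-28/((5*(-3))*6)) = 3752*(-28/((-15*6))) = 3752*(-28/(-90)) = 3752*(-28*(-1/90)) = 3752*(14/45) = 52528/45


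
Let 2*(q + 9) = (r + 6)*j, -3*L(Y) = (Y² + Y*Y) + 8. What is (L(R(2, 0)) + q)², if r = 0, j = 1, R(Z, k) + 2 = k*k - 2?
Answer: 3364/9 ≈ 373.78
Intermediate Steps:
R(Z, k) = -4 + k² (R(Z, k) = -2 + (k*k - 2) = -2 + (k² - 2) = -2 + (-2 + k²) = -4 + k²)
L(Y) = -8/3 - 2*Y²/3 (L(Y) = -((Y² + Y*Y) + 8)/3 = -((Y² + Y²) + 8)/3 = -(2*Y² + 8)/3 = -(8 + 2*Y²)/3 = -8/3 - 2*Y²/3)
q = -6 (q = -9 + ((0 + 6)*1)/2 = -9 + (6*1)/2 = -9 + (½)*6 = -9 + 3 = -6)
(L(R(2, 0)) + q)² = ((-8/3 - 2*(-4 + 0²)²/3) - 6)² = ((-8/3 - 2*(-4 + 0)²/3) - 6)² = ((-8/3 - ⅔*(-4)²) - 6)² = ((-8/3 - ⅔*16) - 6)² = ((-8/3 - 32/3) - 6)² = (-40/3 - 6)² = (-58/3)² = 3364/9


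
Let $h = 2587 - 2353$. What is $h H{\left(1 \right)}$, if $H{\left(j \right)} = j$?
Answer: $234$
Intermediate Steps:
$h = 234$ ($h = 2587 - 2353 = 234$)
$h H{\left(1 \right)} = 234 \cdot 1 = 234$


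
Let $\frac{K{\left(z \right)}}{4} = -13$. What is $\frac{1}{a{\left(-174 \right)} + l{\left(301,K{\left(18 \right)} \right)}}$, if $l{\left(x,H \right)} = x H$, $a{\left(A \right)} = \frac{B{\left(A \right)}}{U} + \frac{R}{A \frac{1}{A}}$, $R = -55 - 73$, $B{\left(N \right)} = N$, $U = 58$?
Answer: $- \frac{1}{15783} \approx -6.3359 \cdot 10^{-5}$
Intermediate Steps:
$K{\left(z \right)} = -52$ ($K{\left(z \right)} = 4 \left(-13\right) = -52$)
$R = -128$
$a{\left(A \right)} = -128 + \frac{A}{58}$ ($a{\left(A \right)} = \frac{A}{58} - \frac{128}{A \frac{1}{A}} = A \frac{1}{58} - \frac{128}{1} = \frac{A}{58} - 128 = -128 + \frac{A}{58}$)
$l{\left(x,H \right)} = H x$
$\frac{1}{a{\left(-174 \right)} + l{\left(301,K{\left(18 \right)} \right)}} = \frac{1}{\left(-128 + \frac{1}{58} \left(-174\right)\right) - 15652} = \frac{1}{\left(-128 - 3\right) - 15652} = \frac{1}{-131 - 15652} = \frac{1}{-15783} = - \frac{1}{15783}$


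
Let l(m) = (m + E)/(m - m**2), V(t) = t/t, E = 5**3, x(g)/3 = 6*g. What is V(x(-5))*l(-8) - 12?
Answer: -109/8 ≈ -13.625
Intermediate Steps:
x(g) = 18*g (x(g) = 3*(6*g) = 18*g)
E = 125
V(t) = 1
l(m) = (125 + m)/(m - m**2) (l(m) = (m + 125)/(m - m**2) = (125 + m)/(m - m**2))
V(x(-5))*l(-8) - 12 = 1*((-125 - 1*(-8))/((-8)*(-1 - 8))) - 12 = 1*(-1/8*(-125 + 8)/(-9)) - 12 = 1*(-1/8*(-1/9)*(-117)) - 12 = 1*(-13/8) - 12 = -13/8 - 12 = -109/8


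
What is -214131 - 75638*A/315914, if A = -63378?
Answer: -31426597785/157957 ≈ -1.9896e+5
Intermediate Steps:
-214131 - 75638*A/315914 = -214131 - 75638/(315914/(-63378)) = -214131 - 75638/(315914*(-1/63378)) = -214131 - 75638/(-157957/31689) = -214131 - 75638*(-31689/157957) = -214131 + 2396892582/157957 = -31426597785/157957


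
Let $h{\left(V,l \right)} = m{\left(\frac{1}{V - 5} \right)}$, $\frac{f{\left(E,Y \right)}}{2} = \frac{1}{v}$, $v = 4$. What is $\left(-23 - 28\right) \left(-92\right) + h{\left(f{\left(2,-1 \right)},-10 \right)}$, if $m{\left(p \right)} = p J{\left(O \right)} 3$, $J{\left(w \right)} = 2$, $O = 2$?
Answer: $\frac{14072}{3} \approx 4690.7$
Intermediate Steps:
$m{\left(p \right)} = 6 p$ ($m{\left(p \right)} = p 2 \cdot 3 = 2 p 3 = 6 p$)
$f{\left(E,Y \right)} = \frac{1}{2}$ ($f{\left(E,Y \right)} = \frac{2}{4} = 2 \cdot \frac{1}{4} = \frac{1}{2}$)
$h{\left(V,l \right)} = \frac{6}{-5 + V}$ ($h{\left(V,l \right)} = \frac{6}{V - 5} = \frac{6}{-5 + V}$)
$\left(-23 - 28\right) \left(-92\right) + h{\left(f{\left(2,-1 \right)},-10 \right)} = \left(-23 - 28\right) \left(-92\right) + \frac{6}{-5 + \frac{1}{2}} = \left(-51\right) \left(-92\right) + \frac{6}{- \frac{9}{2}} = 4692 + 6 \left(- \frac{2}{9}\right) = 4692 - \frac{4}{3} = \frac{14072}{3}$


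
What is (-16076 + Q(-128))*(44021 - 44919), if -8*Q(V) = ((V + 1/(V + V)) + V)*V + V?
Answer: 144801153/8 ≈ 1.8100e+7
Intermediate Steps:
Q(V) = -V/8 - V*(1/(2*V) + 2*V)/8 (Q(V) = -(((V + 1/(V + V)) + V)*V + V)/8 = -(((V + 1/(2*V)) + V)*V + V)/8 = -((1/(2*V) + 2*V)*V + V)/8 = -(V*(1/(2*V) + 2*V) + V)/8 = -(V + V*(1/(2*V) + 2*V))/8 = -V/8 - V*(1/(2*V) + 2*V)/8)
(-16076 + Q(-128))*(44021 - 44919) = (-16076 + (-1/16 - ¼*(-128)² - ⅛*(-128)))*(44021 - 44919) = (-16076 + (-1/16 - ¼*16384 + 16))*(-898) = (-16076 + (-1/16 - 4096 + 16))*(-898) = (-16076 - 65281/16)*(-898) = -322497/16*(-898) = 144801153/8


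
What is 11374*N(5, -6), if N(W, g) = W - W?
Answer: 0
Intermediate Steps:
N(W, g) = 0
11374*N(5, -6) = 11374*0 = 0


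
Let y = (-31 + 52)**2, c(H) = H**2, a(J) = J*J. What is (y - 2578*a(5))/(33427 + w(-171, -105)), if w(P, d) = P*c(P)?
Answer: 64009/4966784 ≈ 0.012887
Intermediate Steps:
a(J) = J**2
w(P, d) = P**3 (w(P, d) = P*P**2 = P**3)
y = 441 (y = 21**2 = 441)
(y - 2578*a(5))/(33427 + w(-171, -105)) = (441 - 2578*5**2)/(33427 + (-171)**3) = (441 - 2578*25)/(33427 - 5000211) = (441 - 64450)/(-4966784) = -64009*(-1/4966784) = 64009/4966784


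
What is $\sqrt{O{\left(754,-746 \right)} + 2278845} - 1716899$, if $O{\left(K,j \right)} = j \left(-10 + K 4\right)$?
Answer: $-1716899 + 9 \sqrt{449} \approx -1.7167 \cdot 10^{6}$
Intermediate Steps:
$O{\left(K,j \right)} = j \left(-10 + 4 K\right)$
$\sqrt{O{\left(754,-746 \right)} + 2278845} - 1716899 = \sqrt{2 \left(-746\right) \left(-5 + 2 \cdot 754\right) + 2278845} - 1716899 = \sqrt{2 \left(-746\right) \left(-5 + 1508\right) + 2278845} - 1716899 = \sqrt{2 \left(-746\right) 1503 + 2278845} - 1716899 = \sqrt{-2242476 + 2278845} - 1716899 = \sqrt{36369} - 1716899 = 9 \sqrt{449} - 1716899 = -1716899 + 9 \sqrt{449}$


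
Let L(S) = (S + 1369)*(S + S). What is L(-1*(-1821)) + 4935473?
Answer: 16553453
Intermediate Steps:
L(S) = 2*S*(1369 + S) (L(S) = (1369 + S)*(2*S) = 2*S*(1369 + S))
L(-1*(-1821)) + 4935473 = 2*(-1*(-1821))*(1369 - 1*(-1821)) + 4935473 = 2*1821*(1369 + 1821) + 4935473 = 2*1821*3190 + 4935473 = 11617980 + 4935473 = 16553453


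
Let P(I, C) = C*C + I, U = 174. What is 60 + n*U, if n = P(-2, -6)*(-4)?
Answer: -23604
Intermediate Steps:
P(I, C) = I + C² (P(I, C) = C² + I = I + C²)
n = -136 (n = (-2 + (-6)²)*(-4) = (-2 + 36)*(-4) = 34*(-4) = -136)
60 + n*U = 60 - 136*174 = 60 - 23664 = -23604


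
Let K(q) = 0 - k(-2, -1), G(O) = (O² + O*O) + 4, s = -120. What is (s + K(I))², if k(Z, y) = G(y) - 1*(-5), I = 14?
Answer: 17161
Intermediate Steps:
G(O) = 4 + 2*O² (G(O) = (O² + O²) + 4 = 2*O² + 4 = 4 + 2*O²)
k(Z, y) = 9 + 2*y² (k(Z, y) = (4 + 2*y²) - 1*(-5) = (4 + 2*y²) + 5 = 9 + 2*y²)
K(q) = -11 (K(q) = 0 - (9 + 2*(-1)²) = 0 - (9 + 2*1) = 0 - (9 + 2) = 0 - 1*11 = 0 - 11 = -11)
(s + K(I))² = (-120 - 11)² = (-131)² = 17161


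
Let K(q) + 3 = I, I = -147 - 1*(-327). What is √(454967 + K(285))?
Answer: 2*√113786 ≈ 674.64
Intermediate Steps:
I = 180 (I = -147 + 327 = 180)
K(q) = 177 (K(q) = -3 + 180 = 177)
√(454967 + K(285)) = √(454967 + 177) = √455144 = 2*√113786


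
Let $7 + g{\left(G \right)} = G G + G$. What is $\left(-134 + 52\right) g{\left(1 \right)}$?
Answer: $410$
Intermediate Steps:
$g{\left(G \right)} = -7 + G + G^{2}$ ($g{\left(G \right)} = -7 + \left(G G + G\right) = -7 + \left(G^{2} + G\right) = -7 + \left(G + G^{2}\right) = -7 + G + G^{2}$)
$\left(-134 + 52\right) g{\left(1 \right)} = \left(-134 + 52\right) \left(-7 + 1 + 1^{2}\right) = - 82 \left(-7 + 1 + 1\right) = \left(-82\right) \left(-5\right) = 410$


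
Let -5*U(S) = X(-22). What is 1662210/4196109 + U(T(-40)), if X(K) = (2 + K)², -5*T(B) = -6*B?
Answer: -111342170/1398703 ≈ -79.604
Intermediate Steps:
T(B) = 6*B/5 (T(B) = -(-6)*B/5 = 6*B/5)
U(S) = -80 (U(S) = -(2 - 22)²/5 = -⅕*(-20)² = -⅕*400 = -80)
1662210/4196109 + U(T(-40)) = 1662210/4196109 - 80 = 1662210*(1/4196109) - 80 = 554070/1398703 - 80 = -111342170/1398703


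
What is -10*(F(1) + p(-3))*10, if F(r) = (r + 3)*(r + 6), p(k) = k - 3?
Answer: -2200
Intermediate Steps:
p(k) = -3 + k
F(r) = (3 + r)*(6 + r)
-10*(F(1) + p(-3))*10 = -10*((18 + 1**2 + 9*1) + (-3 - 3))*10 = -10*((18 + 1 + 9) - 6)*10 = -10*(28 - 6)*10 = -10*22*10 = -220*10 = -2200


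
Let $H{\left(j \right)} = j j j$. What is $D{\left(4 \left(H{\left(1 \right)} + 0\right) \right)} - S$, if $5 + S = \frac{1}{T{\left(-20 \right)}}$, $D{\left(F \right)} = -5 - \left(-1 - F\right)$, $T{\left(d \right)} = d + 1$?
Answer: $\frac{96}{19} \approx 5.0526$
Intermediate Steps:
$T{\left(d \right)} = 1 + d$
$H{\left(j \right)} = j^{3}$ ($H{\left(j \right)} = j^{2} j = j^{3}$)
$D{\left(F \right)} = -4 + F$ ($D{\left(F \right)} = -5 + \left(1 + F\right) = -4 + F$)
$S = - \frac{96}{19}$ ($S = -5 + \frac{1}{1 - 20} = -5 + \frac{1}{-19} = -5 - \frac{1}{19} = - \frac{96}{19} \approx -5.0526$)
$D{\left(4 \left(H{\left(1 \right)} + 0\right) \right)} - S = \left(-4 + 4 \left(1^{3} + 0\right)\right) - - \frac{96}{19} = \left(-4 + 4 \left(1 + 0\right)\right) + \frac{96}{19} = \left(-4 + 4 \cdot 1\right) + \frac{96}{19} = \left(-4 + 4\right) + \frac{96}{19} = 0 + \frac{96}{19} = \frac{96}{19}$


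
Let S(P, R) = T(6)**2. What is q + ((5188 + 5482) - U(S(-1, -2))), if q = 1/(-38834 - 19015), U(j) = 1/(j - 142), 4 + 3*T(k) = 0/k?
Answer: 778968542839/73005438 ≈ 10670.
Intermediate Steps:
T(k) = -4/3 (T(k) = -4/3 + (0/k)/3 = -4/3 + (1/3)*0 = -4/3 + 0 = -4/3)
S(P, R) = 16/9 (S(P, R) = (-4/3)**2 = 16/9)
U(j) = 1/(-142 + j)
q = -1/57849 (q = 1/(-57849) = -1/57849 ≈ -1.7286e-5)
q + ((5188 + 5482) - U(S(-1, -2))) = -1/57849 + ((5188 + 5482) - 1/(-142 + 16/9)) = -1/57849 + (10670 - 1/(-1262/9)) = -1/57849 + (10670 - 1*(-9/1262)) = -1/57849 + (10670 + 9/1262) = -1/57849 + 13465549/1262 = 778968542839/73005438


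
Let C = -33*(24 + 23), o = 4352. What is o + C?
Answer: 2801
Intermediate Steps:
C = -1551 (C = -33*47 = -1551)
o + C = 4352 - 1551 = 2801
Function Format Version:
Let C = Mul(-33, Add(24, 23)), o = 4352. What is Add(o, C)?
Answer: 2801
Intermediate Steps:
C = -1551 (C = Mul(-33, 47) = -1551)
Add(o, C) = Add(4352, -1551) = 2801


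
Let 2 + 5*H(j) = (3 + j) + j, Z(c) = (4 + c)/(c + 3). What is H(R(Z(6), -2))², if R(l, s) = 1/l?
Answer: 196/625 ≈ 0.31360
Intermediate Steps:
Z(c) = (4 + c)/(3 + c)
H(j) = ⅕ + 2*j/5 (H(j) = -⅖ + ((3 + j) + j)/5 = -⅖ + (3 + 2*j)/5 = -⅖ + (⅗ + 2*j/5) = ⅕ + 2*j/5)
H(R(Z(6), -2))² = (⅕ + 2/(5*(((4 + 6)/(3 + 6)))))² = (⅕ + 2/(5*((10/9))))² = (⅕ + 2/(5*(((⅑)*10))))² = (⅕ + 2/(5*(10/9)))² = (⅕ + (⅖)*(9/10))² = (⅕ + 9/25)² = (14/25)² = 196/625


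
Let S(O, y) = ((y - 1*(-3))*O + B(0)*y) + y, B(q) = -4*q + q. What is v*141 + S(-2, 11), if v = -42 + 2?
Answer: -5657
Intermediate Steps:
v = -40
B(q) = -3*q
S(O, y) = y + O*(3 + y) (S(O, y) = ((y - 1*(-3))*O + (-3*0)*y) + y = ((y + 3)*O + 0*y) + y = ((3 + y)*O + 0) + y = (O*(3 + y) + 0) + y = O*(3 + y) + y = y + O*(3 + y))
v*141 + S(-2, 11) = -40*141 + (11 + 3*(-2) - 2*11) = -5640 + (11 - 6 - 22) = -5640 - 17 = -5657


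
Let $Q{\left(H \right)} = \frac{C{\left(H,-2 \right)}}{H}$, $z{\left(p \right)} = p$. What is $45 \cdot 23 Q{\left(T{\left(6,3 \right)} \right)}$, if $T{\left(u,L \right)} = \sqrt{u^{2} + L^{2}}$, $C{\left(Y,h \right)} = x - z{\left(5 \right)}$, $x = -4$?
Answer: $- 621 \sqrt{5} \approx -1388.6$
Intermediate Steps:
$C{\left(Y,h \right)} = -9$ ($C{\left(Y,h \right)} = -4 - 5 = -9$)
$T{\left(u,L \right)} = \sqrt{L^{2} + u^{2}}$
$Q{\left(H \right)} = - \frac{9}{H}$
$45 \cdot 23 Q{\left(T{\left(6,3 \right)} \right)} = 45 \cdot 23 \left(- \frac{9}{\sqrt{3^{2} + 6^{2}}}\right) = 1035 \left(- \frac{9}{\sqrt{9 + 36}}\right) = 1035 \left(- \frac{9}{\sqrt{45}}\right) = 1035 \left(- \frac{9}{3 \sqrt{5}}\right) = 1035 \left(- 9 \frac{\sqrt{5}}{15}\right) = 1035 \left(- \frac{3 \sqrt{5}}{5}\right) = - 621 \sqrt{5}$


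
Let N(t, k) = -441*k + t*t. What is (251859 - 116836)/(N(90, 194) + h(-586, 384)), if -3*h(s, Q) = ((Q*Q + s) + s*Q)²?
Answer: -405069/6108280078 ≈ -6.6315e-5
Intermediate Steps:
N(t, k) = t² - 441*k (N(t, k) = -441*k + t² = t² - 441*k)
h(s, Q) = -(s + Q² + Q*s)²/3 (h(s, Q) = -((Q*Q + s) + s*Q)²/3 = -((Q² + s) + Q*s)²/3 = -((s + Q²) + Q*s)²/3 = -(s + Q² + Q*s)²/3)
(251859 - 116836)/(N(90, 194) + h(-586, 384)) = (251859 - 116836)/((90² - 441*194) - (-586 + 384² + 384*(-586))²/3) = 135023/((8100 - 85554) - (-586 + 147456 - 225024)²/3) = 135023/(-77454 - ⅓*(-78154)²) = 135023/(-77454 - ⅓*6108047716) = 135023/(-77454 - 6108047716/3) = 135023/(-6108280078/3) = 135023*(-3/6108280078) = -405069/6108280078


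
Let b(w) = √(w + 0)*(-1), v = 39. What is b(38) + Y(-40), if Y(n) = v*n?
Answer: -1560 - √38 ≈ -1566.2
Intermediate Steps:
Y(n) = 39*n
b(w) = -√w (b(w) = √w*(-1) = -√w)
b(38) + Y(-40) = -√38 + 39*(-40) = -√38 - 1560 = -1560 - √38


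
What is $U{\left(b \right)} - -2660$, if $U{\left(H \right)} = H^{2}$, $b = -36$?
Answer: $3956$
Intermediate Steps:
$U{\left(b \right)} - -2660 = \left(-36\right)^{2} - -2660 = 1296 + 2660 = 3956$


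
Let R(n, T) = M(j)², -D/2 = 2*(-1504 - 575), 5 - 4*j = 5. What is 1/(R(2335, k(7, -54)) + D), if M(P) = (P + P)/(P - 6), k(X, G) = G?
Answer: 1/8316 ≈ 0.00012025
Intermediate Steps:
j = 0 (j = 5/4 - ¼*5 = 5/4 - 5/4 = 0)
M(P) = 2*P/(-6 + P) (M(P) = (2*P)/(-6 + P) = 2*P/(-6 + P))
D = 8316 (D = -4*(-1504 - 575) = -4*(-2079) = -2*(-4158) = 8316)
R(n, T) = 0 (R(n, T) = (2*0/(-6 + 0))² = (2*0/(-6))² = (2*0*(-⅙))² = 0² = 0)
1/(R(2335, k(7, -54)) + D) = 1/(0 + 8316) = 1/8316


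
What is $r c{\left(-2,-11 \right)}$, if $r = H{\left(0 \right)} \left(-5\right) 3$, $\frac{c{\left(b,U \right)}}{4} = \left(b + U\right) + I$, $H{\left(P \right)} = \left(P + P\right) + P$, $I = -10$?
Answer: $0$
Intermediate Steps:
$H{\left(P \right)} = 3 P$ ($H{\left(P \right)} = 2 P + P = 3 P$)
$c{\left(b,U \right)} = -40 + 4 U + 4 b$ ($c{\left(b,U \right)} = 4 \left(\left(b + U\right) - 10\right) = 4 \left(\left(U + b\right) - 10\right) = 4 \left(-10 + U + b\right) = -40 + 4 U + 4 b$)
$r = 0$ ($r = 3 \cdot 0 \left(-5\right) 3 = 0 \left(-5\right) 3 = 0 \cdot 3 = 0$)
$r c{\left(-2,-11 \right)} = 0 \left(-40 + 4 \left(-11\right) + 4 \left(-2\right)\right) = 0 \left(-40 - 44 - 8\right) = 0 \left(-92\right) = 0$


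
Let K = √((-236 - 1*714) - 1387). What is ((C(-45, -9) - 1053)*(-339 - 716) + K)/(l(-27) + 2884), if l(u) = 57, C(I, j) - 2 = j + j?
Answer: 1127795/2941 + I*√2337/2941 ≈ 383.47 + 0.016437*I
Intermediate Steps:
C(I, j) = 2 + 2*j (C(I, j) = 2 + (j + j) = 2 + 2*j)
K = I*√2337 (K = √((-236 - 714) - 1387) = √(-950 - 1387) = √(-2337) = I*√2337 ≈ 48.343*I)
((C(-45, -9) - 1053)*(-339 - 716) + K)/(l(-27) + 2884) = (((2 + 2*(-9)) - 1053)*(-339 - 716) + I*√2337)/(57 + 2884) = (((2 - 18) - 1053)*(-1055) + I*√2337)/2941 = ((-16 - 1053)*(-1055) + I*√2337)*(1/2941) = (-1069*(-1055) + I*√2337)*(1/2941) = (1127795 + I*√2337)*(1/2941) = 1127795/2941 + I*√2337/2941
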